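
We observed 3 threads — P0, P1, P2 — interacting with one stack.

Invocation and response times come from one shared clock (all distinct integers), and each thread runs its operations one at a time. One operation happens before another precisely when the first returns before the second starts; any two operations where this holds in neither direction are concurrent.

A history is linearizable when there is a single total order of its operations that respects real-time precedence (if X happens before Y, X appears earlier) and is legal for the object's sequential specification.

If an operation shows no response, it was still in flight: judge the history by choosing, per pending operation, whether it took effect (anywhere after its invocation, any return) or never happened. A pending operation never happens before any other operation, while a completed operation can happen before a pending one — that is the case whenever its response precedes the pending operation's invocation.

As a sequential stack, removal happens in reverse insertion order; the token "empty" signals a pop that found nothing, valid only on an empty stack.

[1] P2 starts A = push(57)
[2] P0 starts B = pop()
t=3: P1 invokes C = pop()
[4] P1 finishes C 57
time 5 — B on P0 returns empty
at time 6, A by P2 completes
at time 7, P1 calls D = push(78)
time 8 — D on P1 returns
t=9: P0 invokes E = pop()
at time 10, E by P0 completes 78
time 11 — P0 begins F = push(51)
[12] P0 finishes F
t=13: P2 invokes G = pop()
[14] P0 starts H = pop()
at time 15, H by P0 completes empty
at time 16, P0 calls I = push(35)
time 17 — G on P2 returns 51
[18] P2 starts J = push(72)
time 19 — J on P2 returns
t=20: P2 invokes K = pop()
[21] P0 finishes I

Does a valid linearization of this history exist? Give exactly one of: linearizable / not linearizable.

linearizable

a witness: A, C, B, D, E, F, G, H, I, J
1. A push(57), leaving stack <57>
2. C pop() → 57, leaving stack <>
3. B pop() → empty, leaving stack <>
4. D push(78), leaving stack <78>
5. E pop() → 78, leaving stack <>
6. F push(51), leaving stack <51>
7. G pop() → 51, leaving stack <>
8. H pop() → empty, leaving stack <>
9. I push(35), leaving stack <35>
10. J push(72), leaving stack <35,72>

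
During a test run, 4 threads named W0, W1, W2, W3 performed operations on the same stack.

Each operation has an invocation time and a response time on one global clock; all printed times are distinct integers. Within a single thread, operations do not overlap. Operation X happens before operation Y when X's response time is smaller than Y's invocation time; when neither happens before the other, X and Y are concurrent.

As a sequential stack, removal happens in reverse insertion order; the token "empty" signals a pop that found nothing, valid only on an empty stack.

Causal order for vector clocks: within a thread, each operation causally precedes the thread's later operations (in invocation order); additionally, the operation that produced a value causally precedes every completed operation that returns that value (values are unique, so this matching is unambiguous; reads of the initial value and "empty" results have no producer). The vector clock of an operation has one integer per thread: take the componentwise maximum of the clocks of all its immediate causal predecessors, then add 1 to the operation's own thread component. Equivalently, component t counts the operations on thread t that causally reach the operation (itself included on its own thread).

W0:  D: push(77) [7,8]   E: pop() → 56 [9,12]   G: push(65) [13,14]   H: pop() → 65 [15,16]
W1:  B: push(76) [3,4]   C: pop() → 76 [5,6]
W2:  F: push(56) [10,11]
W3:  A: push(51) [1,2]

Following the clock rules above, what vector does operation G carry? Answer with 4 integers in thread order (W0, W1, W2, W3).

A (invocation 1): nothing precedes it; W3's component alone gives (0, 0, 0, 1)
F (invocation 10): nothing precedes it; W2's component alone gives (0, 0, 1, 0)
B (invocation 3): nothing precedes it; W1's component alone gives (0, 1, 0, 0)
D (invocation 7): nothing precedes it; W0's component alone gives (1, 0, 0, 0)
invoked at 5, C merges VC(B)=(0, 1, 0, 0) and bumps W1's slot → (0, 2, 0, 0)
invoked at 9, E merges VC(D)=(1, 0, 0, 0), VC(F)=(0, 0, 1, 0) and bumps W0's slot → (2, 0, 1, 0)
invoked at 13, G merges VC(E)=(2, 0, 1, 0) and bumps W0's slot → (3, 0, 1, 0)
invoked at 15, H merges VC(G)=(3, 0, 1, 0) and bumps W0's slot → (4, 0, 1, 0)
target: VC(G) = (3, 0, 1, 0)

(3, 0, 1, 0)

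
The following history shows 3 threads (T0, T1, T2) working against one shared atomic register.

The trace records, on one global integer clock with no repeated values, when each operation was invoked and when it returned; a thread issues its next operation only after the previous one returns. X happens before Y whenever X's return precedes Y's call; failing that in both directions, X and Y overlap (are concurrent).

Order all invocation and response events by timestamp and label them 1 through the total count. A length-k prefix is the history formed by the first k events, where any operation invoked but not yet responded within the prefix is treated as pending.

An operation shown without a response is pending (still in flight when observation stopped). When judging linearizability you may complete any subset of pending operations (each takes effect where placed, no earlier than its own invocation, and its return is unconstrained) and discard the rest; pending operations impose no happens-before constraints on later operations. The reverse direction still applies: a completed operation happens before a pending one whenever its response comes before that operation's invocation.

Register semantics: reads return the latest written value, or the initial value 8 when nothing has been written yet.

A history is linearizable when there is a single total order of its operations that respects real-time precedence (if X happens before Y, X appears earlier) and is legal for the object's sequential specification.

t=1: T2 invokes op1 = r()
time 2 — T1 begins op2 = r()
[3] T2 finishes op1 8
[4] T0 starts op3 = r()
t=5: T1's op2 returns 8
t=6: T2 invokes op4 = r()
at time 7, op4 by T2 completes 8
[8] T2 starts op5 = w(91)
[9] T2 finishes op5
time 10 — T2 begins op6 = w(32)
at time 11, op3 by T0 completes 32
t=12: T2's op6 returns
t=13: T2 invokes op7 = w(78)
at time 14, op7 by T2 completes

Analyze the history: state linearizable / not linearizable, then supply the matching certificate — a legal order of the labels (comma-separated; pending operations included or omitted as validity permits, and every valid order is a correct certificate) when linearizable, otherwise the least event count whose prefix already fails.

step 1: op1 r() → 8 — value 8
step 2: op2 r() → 8 — value 8
step 3: op4 r() → 8 — value 8
step 4: op5 w(91) — value 91
step 5: op6 w(32) — value 32
step 6: op3 r() → 32 — value 32
step 7: op7 w(78) — value 78

linearizable — witness: op1, op2, op4, op5, op6, op3, op7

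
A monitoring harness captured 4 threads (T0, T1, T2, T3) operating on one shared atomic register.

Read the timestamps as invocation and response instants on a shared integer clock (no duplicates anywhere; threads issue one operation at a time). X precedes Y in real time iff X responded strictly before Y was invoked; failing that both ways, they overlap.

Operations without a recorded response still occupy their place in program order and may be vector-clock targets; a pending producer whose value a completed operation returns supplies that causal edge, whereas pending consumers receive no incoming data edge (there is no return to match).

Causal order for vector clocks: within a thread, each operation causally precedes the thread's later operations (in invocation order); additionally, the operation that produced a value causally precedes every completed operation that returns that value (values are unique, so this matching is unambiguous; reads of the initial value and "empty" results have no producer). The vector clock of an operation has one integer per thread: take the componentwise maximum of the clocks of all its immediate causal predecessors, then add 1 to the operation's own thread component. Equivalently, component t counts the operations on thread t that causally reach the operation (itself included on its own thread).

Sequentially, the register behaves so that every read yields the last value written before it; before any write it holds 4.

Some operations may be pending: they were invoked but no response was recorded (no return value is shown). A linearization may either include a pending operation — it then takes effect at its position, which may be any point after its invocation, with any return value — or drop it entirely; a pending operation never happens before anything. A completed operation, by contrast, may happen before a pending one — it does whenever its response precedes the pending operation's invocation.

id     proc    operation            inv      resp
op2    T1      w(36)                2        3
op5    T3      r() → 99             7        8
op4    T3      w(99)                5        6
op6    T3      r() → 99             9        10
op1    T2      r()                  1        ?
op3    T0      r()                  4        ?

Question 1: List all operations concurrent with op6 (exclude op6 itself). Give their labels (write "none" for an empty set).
Answer: op1, op3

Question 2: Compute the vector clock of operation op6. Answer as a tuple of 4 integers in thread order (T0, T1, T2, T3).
Answer: (0, 0, 0, 3)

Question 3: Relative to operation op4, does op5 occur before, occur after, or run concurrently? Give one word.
Answer: after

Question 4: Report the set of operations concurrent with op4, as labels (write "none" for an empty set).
Answer: op1, op3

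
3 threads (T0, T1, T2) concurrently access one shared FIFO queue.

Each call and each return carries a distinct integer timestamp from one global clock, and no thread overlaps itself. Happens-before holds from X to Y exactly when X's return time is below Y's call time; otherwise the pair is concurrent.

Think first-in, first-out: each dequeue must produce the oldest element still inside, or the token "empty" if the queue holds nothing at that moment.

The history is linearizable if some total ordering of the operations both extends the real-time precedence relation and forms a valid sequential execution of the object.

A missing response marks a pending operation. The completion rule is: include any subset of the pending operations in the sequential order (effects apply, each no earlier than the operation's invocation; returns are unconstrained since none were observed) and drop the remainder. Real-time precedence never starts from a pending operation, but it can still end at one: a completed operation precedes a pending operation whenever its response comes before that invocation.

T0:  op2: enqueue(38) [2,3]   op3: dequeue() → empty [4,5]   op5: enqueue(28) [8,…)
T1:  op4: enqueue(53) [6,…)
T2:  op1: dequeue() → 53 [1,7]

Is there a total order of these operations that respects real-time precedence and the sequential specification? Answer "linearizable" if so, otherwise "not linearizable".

already the first 7 events (up to op1's response at time 7) admit no linearization; the first 6 still do
checked exhaustively: 3 real-time-consistent orders of 3 completed operations, zero legal FIFO queue replays
every completion of the 1 pending operation (op4) was checked; none linearizes
one such order, op1, op2, op3 (pending dropped), breaks at step 1 where op1 dequeue() → 53 is illegal
one such order, op2, op1, op3 (pending dropped), breaks at step 2 where op1 dequeue() → 53 is illegal

not linearizable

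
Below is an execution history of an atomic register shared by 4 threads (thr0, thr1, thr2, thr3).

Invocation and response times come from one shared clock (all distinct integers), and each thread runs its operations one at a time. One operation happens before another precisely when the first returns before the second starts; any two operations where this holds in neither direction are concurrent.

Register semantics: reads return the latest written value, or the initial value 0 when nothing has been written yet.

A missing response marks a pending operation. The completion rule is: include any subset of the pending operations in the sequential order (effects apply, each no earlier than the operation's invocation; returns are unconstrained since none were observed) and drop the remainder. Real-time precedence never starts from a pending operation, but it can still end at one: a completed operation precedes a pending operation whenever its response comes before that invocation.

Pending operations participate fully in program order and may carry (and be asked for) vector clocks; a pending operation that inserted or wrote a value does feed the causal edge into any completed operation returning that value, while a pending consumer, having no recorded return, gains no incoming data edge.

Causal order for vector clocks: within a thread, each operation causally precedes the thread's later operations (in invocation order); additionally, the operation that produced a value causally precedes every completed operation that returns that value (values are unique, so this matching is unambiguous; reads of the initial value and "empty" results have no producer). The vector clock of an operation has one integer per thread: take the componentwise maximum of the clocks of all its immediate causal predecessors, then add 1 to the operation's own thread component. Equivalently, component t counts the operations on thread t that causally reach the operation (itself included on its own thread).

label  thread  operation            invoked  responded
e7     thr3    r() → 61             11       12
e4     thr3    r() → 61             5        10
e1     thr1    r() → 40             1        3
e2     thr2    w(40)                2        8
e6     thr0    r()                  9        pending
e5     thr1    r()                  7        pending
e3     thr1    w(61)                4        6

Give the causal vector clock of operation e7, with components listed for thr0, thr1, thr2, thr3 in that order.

(0, 2, 1, 2)

no predecessors for e2 (invoked 2): thr2 increments from zero → (0, 0, 1, 0)
no predecessors for e6 (invoked 9): thr0 increments from zero → (1, 0, 0, 0)
invoked at 1, e1 merges VC(e2)=(0, 0, 1, 0) and bumps thr1's slot → (0, 1, 1, 0)
invoked at 4, e3 merges VC(e1)=(0, 1, 1, 0) and bumps thr1's slot → (0, 2, 1, 0)
invoked at 5, e4 merges VC(e3)=(0, 2, 1, 0) and bumps thr3's slot → (0, 2, 1, 1)
invoked at 7, e5 merges VC(e3)=(0, 2, 1, 0) and bumps thr1's slot → (0, 3, 1, 0)
invoked at 11, e7 merges VC(e3)=(0, 2, 1, 0), VC(e4)=(0, 2, 1, 1) and bumps thr3's slot → (0, 2, 1, 2)
target: VC(e7) = (0, 2, 1, 2)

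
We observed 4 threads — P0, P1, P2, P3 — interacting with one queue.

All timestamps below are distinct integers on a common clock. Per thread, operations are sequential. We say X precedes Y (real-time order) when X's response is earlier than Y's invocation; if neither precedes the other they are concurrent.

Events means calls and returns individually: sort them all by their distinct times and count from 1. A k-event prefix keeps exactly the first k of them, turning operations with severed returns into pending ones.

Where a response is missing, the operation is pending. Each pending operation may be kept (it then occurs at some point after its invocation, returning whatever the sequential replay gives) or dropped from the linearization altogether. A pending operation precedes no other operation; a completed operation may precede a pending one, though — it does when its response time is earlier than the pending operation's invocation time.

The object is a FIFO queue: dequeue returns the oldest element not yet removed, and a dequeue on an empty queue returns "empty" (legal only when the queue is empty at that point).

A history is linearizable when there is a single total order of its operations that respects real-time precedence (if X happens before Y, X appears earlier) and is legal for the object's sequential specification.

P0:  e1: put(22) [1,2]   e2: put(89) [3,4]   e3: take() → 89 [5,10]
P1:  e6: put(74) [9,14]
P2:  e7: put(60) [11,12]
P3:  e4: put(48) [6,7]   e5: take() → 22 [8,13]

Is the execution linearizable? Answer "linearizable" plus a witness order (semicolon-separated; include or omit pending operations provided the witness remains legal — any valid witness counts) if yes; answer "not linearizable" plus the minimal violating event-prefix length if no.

step 1: e1 put(22) — queue <22>
step 2: e2 put(89) — queue <22,89>
step 3: e4 put(48) — queue <22,89,48>
step 4: e5 take() → 22 — queue <89,48>
step 5: e3 take() → 89 — queue <48>
step 6: e6 put(74) — queue <48,74>
step 7: e7 put(60) — queue <48,74,60>

linearizable — witness: e1; e2; e4; e5; e3; e6; e7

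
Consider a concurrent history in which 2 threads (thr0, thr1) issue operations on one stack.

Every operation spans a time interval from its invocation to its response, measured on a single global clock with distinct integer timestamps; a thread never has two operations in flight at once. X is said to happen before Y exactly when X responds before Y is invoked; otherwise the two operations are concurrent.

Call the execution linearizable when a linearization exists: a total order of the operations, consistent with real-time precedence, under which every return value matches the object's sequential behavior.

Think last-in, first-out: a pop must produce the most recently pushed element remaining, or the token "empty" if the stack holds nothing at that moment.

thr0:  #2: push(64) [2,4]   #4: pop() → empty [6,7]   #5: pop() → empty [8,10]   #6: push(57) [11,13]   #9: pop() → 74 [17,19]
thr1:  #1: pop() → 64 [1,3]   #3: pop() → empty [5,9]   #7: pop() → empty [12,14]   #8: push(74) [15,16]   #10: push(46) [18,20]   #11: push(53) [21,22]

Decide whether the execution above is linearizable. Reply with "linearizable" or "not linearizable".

a witness: #2, #1, #3, #4, #5, #7, #6, #8, #9, #10, #11
1. #2 push(64), leaving stack <64>
2. #1 pop() → 64, leaving stack <>
3. #3 pop() → empty, leaving stack <>
4. #4 pop() → empty, leaving stack <>
5. #5 pop() → empty, leaving stack <>
6. #7 pop() → empty, leaving stack <>
7. #6 push(57), leaving stack <57>
8. #8 push(74), leaving stack <57,74>
9. #9 pop() → 74, leaving stack <57>
10. #10 push(46), leaving stack <57,46>
11. #11 push(53), leaving stack <57,46,53>

linearizable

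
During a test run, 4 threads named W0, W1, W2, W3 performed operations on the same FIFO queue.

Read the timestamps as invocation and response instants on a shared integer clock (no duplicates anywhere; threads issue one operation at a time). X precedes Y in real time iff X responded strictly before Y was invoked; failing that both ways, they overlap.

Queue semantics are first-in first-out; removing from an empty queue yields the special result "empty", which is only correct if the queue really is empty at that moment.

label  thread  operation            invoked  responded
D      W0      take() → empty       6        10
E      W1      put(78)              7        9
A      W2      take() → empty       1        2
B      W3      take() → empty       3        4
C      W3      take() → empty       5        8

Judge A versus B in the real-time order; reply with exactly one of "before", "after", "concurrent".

before

A spans [1,2], B spans [3,4]
resp(A)=2 < inv(B)=3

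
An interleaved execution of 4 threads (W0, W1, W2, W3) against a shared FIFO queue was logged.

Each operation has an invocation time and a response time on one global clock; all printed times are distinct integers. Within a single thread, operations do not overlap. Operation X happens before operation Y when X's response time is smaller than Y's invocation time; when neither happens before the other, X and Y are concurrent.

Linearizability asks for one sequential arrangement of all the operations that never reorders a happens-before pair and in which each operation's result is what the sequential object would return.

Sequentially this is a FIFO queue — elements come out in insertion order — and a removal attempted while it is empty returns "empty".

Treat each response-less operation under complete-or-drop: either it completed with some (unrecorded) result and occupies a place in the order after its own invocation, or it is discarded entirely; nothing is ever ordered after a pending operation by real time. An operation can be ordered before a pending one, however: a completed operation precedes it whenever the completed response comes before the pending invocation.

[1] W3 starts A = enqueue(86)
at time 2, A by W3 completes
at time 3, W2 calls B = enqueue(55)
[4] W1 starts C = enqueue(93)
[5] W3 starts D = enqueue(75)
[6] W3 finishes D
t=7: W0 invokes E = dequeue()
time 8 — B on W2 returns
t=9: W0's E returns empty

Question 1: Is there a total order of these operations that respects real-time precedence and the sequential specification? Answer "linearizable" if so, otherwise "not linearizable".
events 1..8 are fine; event 9 — the response of E at time 9 — makes the prefix non-linearizable
4 completed operations, 3 real-time-consistent orders — every FIFO queue replay fails
no completion choice of the 1 pending operation (C) rescues it — every subset was tried
sample order A, B, D, E (pending dropped) stalls at step 4 — E dequeue() → empty has no legal effect
sample order A, D, B, E (pending dropped) stalls at step 4 — E dequeue() → empty has no legal effect

not linearizable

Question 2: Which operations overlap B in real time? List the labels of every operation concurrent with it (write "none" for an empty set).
B runs from 3 to 8; window-overlapping ops are concurrent
A [1,2]: before
C [4,…): concurrent
D [5,6]: concurrent
E [7,9]: concurrent

C, D, E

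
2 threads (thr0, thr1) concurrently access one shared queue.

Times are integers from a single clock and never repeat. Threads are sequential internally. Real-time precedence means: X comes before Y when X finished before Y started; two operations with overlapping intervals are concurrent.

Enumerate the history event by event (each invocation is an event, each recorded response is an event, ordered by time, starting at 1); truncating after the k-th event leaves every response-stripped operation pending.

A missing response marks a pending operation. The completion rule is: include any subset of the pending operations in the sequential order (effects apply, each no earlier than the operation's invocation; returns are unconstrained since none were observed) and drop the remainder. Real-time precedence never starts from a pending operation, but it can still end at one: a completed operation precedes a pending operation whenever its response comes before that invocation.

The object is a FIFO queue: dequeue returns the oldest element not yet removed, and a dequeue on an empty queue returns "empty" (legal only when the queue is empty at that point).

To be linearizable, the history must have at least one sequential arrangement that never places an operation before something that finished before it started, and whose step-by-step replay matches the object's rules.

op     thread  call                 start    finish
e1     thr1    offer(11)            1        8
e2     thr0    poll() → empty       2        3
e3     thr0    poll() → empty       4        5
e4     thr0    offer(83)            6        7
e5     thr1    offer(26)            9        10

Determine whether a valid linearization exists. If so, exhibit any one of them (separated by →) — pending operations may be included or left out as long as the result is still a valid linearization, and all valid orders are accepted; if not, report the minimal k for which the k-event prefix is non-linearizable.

after step 1 (e2 poll() → empty): queue <>
after step 2 (e3 poll() → empty): queue <>
after step 3 (e1 offer(11)): queue <11>
after step 4 (e4 offer(83)): queue <11,83>
after step 5 (e5 offer(26)): queue <11,83,26>

linearizable — witness: e2 → e3 → e1 → e4 → e5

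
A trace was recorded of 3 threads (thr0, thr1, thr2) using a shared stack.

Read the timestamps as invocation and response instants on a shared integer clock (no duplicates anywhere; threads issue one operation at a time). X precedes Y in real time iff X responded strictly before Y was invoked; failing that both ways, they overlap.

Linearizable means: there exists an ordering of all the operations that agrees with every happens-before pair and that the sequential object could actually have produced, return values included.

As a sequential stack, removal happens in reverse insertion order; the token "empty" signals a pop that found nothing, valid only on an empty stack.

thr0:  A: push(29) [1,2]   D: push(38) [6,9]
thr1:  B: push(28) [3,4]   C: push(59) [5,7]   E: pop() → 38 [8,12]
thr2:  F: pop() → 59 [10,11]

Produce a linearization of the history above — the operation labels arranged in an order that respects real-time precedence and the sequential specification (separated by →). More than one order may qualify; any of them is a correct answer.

A → B → C → D → E → F

1. A push(29), leaving stack <29>
2. B push(28), leaving stack <29,28>
3. C push(59), leaving stack <29,28,59>
4. D push(38), leaving stack <29,28,59,38>
5. E pop() → 38, leaving stack <29,28,59>
6. F pop() → 59, leaving stack <29,28>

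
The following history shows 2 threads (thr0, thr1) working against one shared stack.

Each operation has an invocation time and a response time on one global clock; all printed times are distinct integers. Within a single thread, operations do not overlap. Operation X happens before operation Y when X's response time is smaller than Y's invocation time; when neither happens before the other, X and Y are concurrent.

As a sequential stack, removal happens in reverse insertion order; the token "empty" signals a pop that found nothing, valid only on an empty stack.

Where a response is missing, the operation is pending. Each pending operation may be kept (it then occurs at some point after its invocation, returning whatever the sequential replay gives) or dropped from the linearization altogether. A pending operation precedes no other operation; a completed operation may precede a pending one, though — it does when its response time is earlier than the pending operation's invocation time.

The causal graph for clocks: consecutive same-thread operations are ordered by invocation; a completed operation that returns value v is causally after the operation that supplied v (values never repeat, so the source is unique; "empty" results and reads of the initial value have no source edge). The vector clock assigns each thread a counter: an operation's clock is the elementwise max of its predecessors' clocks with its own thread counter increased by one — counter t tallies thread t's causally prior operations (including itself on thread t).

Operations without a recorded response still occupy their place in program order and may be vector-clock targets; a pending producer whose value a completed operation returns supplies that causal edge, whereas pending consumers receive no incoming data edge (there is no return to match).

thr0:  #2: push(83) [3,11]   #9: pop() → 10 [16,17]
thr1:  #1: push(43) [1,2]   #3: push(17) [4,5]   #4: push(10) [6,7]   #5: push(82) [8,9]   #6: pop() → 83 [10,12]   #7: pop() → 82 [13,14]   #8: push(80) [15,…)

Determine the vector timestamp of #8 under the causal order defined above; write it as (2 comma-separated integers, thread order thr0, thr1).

(1, 7)

VC(#1, invoked at 1): no causal predecessors; +1 on thr1 → (0, 1)
VC(#2, invoked at 3): no causal predecessors; +1 on thr0 → (1, 0)
VC(#3, invoked at 4): max of VC(#1)=(0, 1), then +1 on thread thr1 → (0, 2)
VC(#4, invoked at 6): max of VC(#3)=(0, 2), then +1 on thread thr1 → (0, 3)
VC(#5, invoked at 8): max of VC(#4)=(0, 3), then +1 on thread thr1 → (0, 4)
VC(#9, invoked at 16): max of VC(#2)=(1, 0), VC(#4)=(0, 3), then +1 on thread thr0 → (2, 3)
VC(#6, invoked at 10): max of VC(#2)=(1, 0), VC(#5)=(0, 4), then +1 on thread thr1 → (1, 5)
VC(#7, invoked at 13): max of VC(#5)=(0, 4), VC(#6)=(1, 5), then +1 on thread thr1 → (1, 6)
VC(#8, invoked at 15): max of VC(#7)=(1, 6), then +1 on thread thr1 → (1, 7)
target: VC(#8) = (1, 7)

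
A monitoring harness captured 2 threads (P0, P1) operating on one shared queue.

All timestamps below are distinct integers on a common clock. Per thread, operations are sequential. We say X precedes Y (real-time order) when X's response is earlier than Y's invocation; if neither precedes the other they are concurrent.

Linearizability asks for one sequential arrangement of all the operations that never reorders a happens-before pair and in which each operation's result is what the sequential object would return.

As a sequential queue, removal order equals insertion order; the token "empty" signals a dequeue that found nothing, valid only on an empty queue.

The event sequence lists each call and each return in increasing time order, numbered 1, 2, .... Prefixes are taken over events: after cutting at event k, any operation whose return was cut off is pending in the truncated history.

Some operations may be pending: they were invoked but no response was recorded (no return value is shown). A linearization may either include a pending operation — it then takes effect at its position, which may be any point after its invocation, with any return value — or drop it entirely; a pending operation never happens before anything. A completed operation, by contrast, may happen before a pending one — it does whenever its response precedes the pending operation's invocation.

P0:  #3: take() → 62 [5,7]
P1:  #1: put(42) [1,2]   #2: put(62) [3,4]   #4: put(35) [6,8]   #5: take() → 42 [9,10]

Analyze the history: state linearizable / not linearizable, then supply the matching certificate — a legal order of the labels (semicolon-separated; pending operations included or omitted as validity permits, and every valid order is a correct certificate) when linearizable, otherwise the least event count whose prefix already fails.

not linearizable — minimal violating prefix: 7 events

prefix check: 1..6 passes, 1..7 fails once #3's time-7 response joins
a single order respects real time; the 3 completed queue operations fail replay along it
no completion choice of the 1 pending operation (#4) rescues it — every subset was tried
one such order, #1, #2, #3 (pending dropped), breaks at step 3 where #3 take() → 62 is illegal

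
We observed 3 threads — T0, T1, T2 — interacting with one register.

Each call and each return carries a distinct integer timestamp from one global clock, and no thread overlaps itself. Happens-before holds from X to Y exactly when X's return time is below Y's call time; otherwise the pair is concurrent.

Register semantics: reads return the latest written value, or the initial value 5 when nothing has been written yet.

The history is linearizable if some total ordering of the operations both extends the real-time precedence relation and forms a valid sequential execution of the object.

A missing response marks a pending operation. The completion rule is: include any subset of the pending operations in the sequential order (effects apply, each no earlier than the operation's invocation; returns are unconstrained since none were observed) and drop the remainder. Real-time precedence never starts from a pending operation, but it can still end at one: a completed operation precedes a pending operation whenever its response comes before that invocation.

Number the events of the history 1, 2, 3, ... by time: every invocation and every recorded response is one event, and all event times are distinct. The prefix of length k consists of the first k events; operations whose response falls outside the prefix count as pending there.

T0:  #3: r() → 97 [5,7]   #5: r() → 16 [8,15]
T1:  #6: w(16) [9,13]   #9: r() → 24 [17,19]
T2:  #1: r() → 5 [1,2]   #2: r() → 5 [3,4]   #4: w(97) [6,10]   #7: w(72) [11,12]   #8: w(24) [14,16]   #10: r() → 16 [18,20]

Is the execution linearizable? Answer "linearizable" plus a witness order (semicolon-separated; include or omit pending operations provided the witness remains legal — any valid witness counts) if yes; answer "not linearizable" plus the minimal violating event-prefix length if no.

not linearizable — minimal violating prefix: 20 events

already the first 20 events (up to #10's response at time 20) admit no linearization; the first 19 still do
every one of the 46 real-time-consistent orders over 10 completed register ops fails the sequential spec
sample order #1, #2, #3, #4, #5, #6, #7, #8, #9, #10 stalls at step 3 — #3 r() → 97 has no legal effect
sample order #1, #2, #3, #4, #5, #6, #7, #8, #10, #9 stalls at step 3 — #3 r() → 97 has no legal effect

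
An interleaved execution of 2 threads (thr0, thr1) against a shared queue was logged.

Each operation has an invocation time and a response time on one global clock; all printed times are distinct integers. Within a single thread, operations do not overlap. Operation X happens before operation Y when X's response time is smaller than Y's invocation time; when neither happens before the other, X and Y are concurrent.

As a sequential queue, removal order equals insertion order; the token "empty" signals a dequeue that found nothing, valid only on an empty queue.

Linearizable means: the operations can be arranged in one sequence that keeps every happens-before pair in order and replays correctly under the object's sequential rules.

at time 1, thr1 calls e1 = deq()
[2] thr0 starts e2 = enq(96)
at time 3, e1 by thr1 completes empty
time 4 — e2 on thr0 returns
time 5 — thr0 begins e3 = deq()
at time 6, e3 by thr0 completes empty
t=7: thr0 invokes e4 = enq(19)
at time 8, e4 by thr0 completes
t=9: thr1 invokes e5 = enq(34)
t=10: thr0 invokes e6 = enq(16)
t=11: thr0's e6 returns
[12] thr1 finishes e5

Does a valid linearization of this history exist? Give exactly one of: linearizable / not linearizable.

not linearizable

prefix check: 1..5 passes, 1..6 fails once e3's time-6 response joins
real-time-consistent orders of the 3 completed operations: 2 — all fail the queue replay
e.g. e1, e2, e3: illegal at step 3, since e3 deq() → empty cannot apply there
e.g. e2, e1, e3: illegal at step 2, since e1 deq() → empty cannot apply there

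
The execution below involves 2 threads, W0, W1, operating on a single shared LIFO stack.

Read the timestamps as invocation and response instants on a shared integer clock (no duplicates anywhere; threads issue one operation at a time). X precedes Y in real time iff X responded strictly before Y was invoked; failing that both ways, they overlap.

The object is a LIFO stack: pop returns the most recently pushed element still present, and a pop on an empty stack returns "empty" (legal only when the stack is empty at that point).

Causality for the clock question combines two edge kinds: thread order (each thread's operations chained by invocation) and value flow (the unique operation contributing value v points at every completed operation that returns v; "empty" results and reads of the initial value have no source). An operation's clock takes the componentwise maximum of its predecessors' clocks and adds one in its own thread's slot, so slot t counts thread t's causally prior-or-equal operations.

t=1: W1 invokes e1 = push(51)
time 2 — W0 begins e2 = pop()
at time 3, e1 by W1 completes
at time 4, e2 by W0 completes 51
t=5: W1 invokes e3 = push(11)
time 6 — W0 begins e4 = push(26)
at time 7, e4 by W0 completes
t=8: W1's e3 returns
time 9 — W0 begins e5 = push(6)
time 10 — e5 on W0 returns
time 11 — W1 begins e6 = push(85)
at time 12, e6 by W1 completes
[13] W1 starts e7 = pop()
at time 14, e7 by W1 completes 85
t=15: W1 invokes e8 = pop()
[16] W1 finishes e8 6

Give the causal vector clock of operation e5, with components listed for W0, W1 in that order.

(3, 1)

e1, invoked 1, has no incoming edges; only W1's bump applies → (0, 1)
invoked at 5, e3 merges VC(e1)=(0, 1) and bumps W1's slot → (0, 2)
invoked at 2, e2 merges VC(e1)=(0, 1) and bumps W0's slot → (1, 1)
invoked at 11, e6 merges VC(e3)=(0, 2) and bumps W1's slot → (0, 3)
invoked at 6, e4 merges VC(e2)=(1, 1) and bumps W0's slot → (2, 1)
invoked at 13, e7 merges VC(e6)=(0, 3) and bumps W1's slot → (0, 4)
invoked at 9, e5 merges VC(e4)=(2, 1) and bumps W0's slot → (3, 1)
invoked at 15, e8 merges VC(e5)=(3, 1), VC(e7)=(0, 4) and bumps W1's slot → (3, 5)
target: VC(e5) = (3, 1)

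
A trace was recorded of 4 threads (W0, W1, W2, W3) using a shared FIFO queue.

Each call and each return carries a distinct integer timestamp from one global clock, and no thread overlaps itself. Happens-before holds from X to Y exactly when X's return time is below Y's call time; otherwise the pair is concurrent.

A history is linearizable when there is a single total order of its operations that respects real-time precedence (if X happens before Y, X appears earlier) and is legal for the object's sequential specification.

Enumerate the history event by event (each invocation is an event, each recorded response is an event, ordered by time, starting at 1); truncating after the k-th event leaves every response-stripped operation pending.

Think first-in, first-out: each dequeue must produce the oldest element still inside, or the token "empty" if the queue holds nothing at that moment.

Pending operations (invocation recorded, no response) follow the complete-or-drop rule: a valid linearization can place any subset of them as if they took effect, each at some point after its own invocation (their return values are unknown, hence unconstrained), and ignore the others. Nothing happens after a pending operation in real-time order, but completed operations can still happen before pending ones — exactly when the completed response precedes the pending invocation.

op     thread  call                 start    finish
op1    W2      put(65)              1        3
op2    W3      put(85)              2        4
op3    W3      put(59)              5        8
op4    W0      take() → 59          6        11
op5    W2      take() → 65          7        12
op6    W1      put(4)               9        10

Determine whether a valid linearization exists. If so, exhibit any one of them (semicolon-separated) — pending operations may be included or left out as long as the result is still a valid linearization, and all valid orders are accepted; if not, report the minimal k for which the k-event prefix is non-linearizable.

not linearizable — minimal violating prefix: 11 events

the violation lands at event 11, op4's response at time 11: events 1..10 linearize, events 1..11 do not
the 5 completed operations admit 6 real-time orders; each fails the FIFO queue replay
every completion of the 1 pending operation (op5) was checked; none linearizes
sample order op1, op2, op3, op4, op6 (pending dropped) stalls at step 4 — op4 take() → 59 has no legal effect
sample order op1, op2, op3, op6, op4 (pending dropped) stalls at step 5 — op4 take() → 59 has no legal effect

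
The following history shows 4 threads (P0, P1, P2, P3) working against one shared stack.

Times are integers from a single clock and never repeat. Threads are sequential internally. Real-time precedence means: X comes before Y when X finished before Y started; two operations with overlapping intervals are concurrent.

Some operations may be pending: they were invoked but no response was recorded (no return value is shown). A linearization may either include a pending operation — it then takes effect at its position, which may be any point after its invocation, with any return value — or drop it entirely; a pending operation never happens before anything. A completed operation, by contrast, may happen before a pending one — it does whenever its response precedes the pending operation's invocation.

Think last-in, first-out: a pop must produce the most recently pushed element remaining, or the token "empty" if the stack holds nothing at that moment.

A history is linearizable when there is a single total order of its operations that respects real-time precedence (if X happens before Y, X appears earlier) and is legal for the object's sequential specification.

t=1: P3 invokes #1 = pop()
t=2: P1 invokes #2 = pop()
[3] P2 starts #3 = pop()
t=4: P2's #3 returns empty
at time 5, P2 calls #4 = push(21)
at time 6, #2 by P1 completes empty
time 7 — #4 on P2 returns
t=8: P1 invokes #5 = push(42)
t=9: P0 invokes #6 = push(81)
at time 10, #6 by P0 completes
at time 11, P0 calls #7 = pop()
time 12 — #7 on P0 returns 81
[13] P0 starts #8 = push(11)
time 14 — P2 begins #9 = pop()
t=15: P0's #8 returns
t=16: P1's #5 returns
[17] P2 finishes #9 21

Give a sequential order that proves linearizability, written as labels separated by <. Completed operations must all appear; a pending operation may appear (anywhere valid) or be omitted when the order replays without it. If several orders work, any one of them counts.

after step 1 (#1 pop() (pending, included)): stack <>
after step 2 (#2 pop() → empty): stack <>
after step 3 (#3 pop() → empty): stack <>
after step 4 (#4 push(21)): stack <21>
after step 5 (#6 push(81)): stack <21,81>
after step 6 (#7 pop() → 81): stack <21>
after step 7 (#9 pop() → 21): stack <>
after step 8 (#5 push(42)): stack <42>
after step 9 (#8 push(11)): stack <42,11>

#1 < #2 < #3 < #4 < #6 < #7 < #9 < #5 < #8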